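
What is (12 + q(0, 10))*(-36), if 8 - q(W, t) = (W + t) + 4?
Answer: -216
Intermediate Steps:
q(W, t) = 4 - W - t (q(W, t) = 8 - ((W + t) + 4) = 8 - (4 + W + t) = 8 + (-4 - W - t) = 4 - W - t)
(12 + q(0, 10))*(-36) = (12 + (4 - 1*0 - 1*10))*(-36) = (12 + (4 + 0 - 10))*(-36) = (12 - 6)*(-36) = 6*(-36) = -216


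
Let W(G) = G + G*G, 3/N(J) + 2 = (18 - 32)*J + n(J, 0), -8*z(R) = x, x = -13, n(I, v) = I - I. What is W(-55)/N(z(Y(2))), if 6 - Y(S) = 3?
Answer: -49005/2 ≈ -24503.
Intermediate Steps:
n(I, v) = 0
Y(S) = 3 (Y(S) = 6 - 1*3 = 6 - 3 = 3)
z(R) = 13/8 (z(R) = -⅛*(-13) = 13/8)
N(J) = 3/(-2 - 14*J) (N(J) = 3/(-2 + ((18 - 32)*J + 0)) = 3/(-2 + (-14*J + 0)) = 3/(-2 - 14*J))
W(G) = G + G²
W(-55)/N(z(Y(2))) = (-55*(1 - 55))/((-3/(2 + 14*(13/8)))) = (-55*(-54))/((-3/(2 + 91/4))) = 2970/((-3/99/4)) = 2970/((-3*4/99)) = 2970/(-4/33) = 2970*(-33/4) = -49005/2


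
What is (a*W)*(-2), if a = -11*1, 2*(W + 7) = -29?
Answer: -473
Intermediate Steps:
W = -43/2 (W = -7 + (1/2)*(-29) = -7 - 29/2 = -43/2 ≈ -21.500)
a = -11
(a*W)*(-2) = -11*(-43/2)*(-2) = (473/2)*(-2) = -473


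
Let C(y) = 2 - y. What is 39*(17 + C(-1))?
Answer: 780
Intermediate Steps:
39*(17 + C(-1)) = 39*(17 + (2 - 1*(-1))) = 39*(17 + (2 + 1)) = 39*(17 + 3) = 39*20 = 780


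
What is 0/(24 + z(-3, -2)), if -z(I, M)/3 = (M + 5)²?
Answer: 0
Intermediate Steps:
z(I, M) = -3*(5 + M)² (z(I, M) = -3*(M + 5)² = -3*(5 + M)²)
0/(24 + z(-3, -2)) = 0/(24 - 3*(5 - 2)²) = 0/(24 - 3*3²) = 0/(24 - 3*9) = 0/(24 - 27) = 0/(-3) = 0*(-⅓) = 0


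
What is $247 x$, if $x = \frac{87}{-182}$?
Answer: $- \frac{1653}{14} \approx -118.07$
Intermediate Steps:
$x = - \frac{87}{182}$ ($x = 87 \left(- \frac{1}{182}\right) = - \frac{87}{182} \approx -0.47802$)
$247 x = 247 \left(- \frac{87}{182}\right) = - \frac{1653}{14}$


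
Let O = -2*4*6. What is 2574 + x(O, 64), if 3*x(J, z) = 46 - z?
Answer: 2568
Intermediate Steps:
O = -48 (O = -8*6 = -48)
x(J, z) = 46/3 - z/3 (x(J, z) = (46 - z)/3 = 46/3 - z/3)
2574 + x(O, 64) = 2574 + (46/3 - ⅓*64) = 2574 + (46/3 - 64/3) = 2574 - 6 = 2568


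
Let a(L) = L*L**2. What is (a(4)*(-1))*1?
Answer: -64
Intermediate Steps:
a(L) = L**3
(a(4)*(-1))*1 = (4**3*(-1))*1 = (64*(-1))*1 = -64*1 = -64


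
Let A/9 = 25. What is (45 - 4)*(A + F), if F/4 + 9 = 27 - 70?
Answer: 697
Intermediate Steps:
A = 225 (A = 9*25 = 225)
F = -208 (F = -36 + 4*(27 - 70) = -36 + 4*(-43) = -36 - 172 = -208)
(45 - 4)*(A + F) = (45 - 4)*(225 - 208) = 41*17 = 697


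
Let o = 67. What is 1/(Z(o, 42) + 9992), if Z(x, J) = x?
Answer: 1/10059 ≈ 9.9413e-5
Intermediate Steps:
1/(Z(o, 42) + 9992) = 1/(67 + 9992) = 1/10059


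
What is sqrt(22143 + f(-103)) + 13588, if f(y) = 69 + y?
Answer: 13588 + sqrt(22109) ≈ 13737.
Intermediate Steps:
sqrt(22143 + f(-103)) + 13588 = sqrt(22143 + (69 - 103)) + 13588 = sqrt(22143 - 34) + 13588 = sqrt(22109) + 13588 = 13588 + sqrt(22109)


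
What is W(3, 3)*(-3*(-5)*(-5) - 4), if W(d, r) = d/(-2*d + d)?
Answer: 79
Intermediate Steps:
W(d, r) = -1 (W(d, r) = d/((-d)) = d*(-1/d) = -1)
W(3, 3)*(-3*(-5)*(-5) - 4) = -(-3*(-5)*(-5) - 4) = -(15*(-5) - 4) = -(-75 - 4) = -1*(-79) = 79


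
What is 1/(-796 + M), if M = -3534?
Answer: -1/4330 ≈ -0.00023095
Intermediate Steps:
1/(-796 + M) = 1/(-796 - 3534) = 1/(-4330) = -1/4330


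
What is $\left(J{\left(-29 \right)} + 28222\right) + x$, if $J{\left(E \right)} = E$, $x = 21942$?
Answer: $50135$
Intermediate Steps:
$\left(J{\left(-29 \right)} + 28222\right) + x = \left(-29 + 28222\right) + 21942 = 28193 + 21942 = 50135$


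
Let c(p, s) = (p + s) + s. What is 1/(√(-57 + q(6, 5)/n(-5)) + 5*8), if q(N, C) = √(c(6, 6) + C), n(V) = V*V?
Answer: 1/(40 + I*√(57 - √23/25)) ≈ 0.024143 - 0.0045492*I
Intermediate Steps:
c(p, s) = p + 2*s
n(V) = V²
q(N, C) = √(18 + C) (q(N, C) = √((6 + 2*6) + C) = √((6 + 12) + C) = √(18 + C))
1/(√(-57 + q(6, 5)/n(-5)) + 5*8) = 1/(√(-57 + √(18 + 5)/((-5)²)) + 5*8) = 1/(√(-57 + √23/25) + 40) = 1/(40 + √(-57 + √23/25))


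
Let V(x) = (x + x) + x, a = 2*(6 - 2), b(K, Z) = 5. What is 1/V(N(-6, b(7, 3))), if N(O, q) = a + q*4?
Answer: 1/84 ≈ 0.011905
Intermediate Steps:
a = 8 (a = 2*4 = 8)
N(O, q) = 8 + 4*q (N(O, q) = 8 + q*4 = 8 + 4*q)
V(x) = 3*x (V(x) = 2*x + x = 3*x)
1/V(N(-6, b(7, 3))) = 1/(3*(8 + 4*5)) = 1/(3*(8 + 20)) = 1/(3*28) = 1/84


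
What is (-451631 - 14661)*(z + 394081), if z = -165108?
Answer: -106768278116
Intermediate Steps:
(-451631 - 14661)*(z + 394081) = (-451631 - 14661)*(-165108 + 394081) = -466292*228973 = -106768278116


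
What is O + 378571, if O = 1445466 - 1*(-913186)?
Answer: 2737223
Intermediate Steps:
O = 2358652 (O = 1445466 + 913186 = 2358652)
O + 378571 = 2358652 + 378571 = 2737223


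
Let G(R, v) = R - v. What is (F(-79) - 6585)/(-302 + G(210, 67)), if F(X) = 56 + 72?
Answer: 6457/159 ≈ 40.610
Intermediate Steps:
F(X) = 128
(F(-79) - 6585)/(-302 + G(210, 67)) = (128 - 6585)/(-302 + (210 - 1*67)) = -6457/(-302 + (210 - 67)) = -6457/(-302 + 143) = -6457/(-159) = -6457*(-1/159) = 6457/159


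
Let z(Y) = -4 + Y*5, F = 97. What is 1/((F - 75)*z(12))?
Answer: 1/1232 ≈ 0.00081169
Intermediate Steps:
z(Y) = -4 + 5*Y
1/((F - 75)*z(12)) = 1/((97 - 75)*(-4 + 5*12)) = 1/(22*(-4 + 60)) = 1/(22*56) = 1/1232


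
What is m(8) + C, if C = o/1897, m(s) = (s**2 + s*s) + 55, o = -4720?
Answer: 342431/1897 ≈ 180.51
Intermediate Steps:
m(s) = 55 + 2*s**2 (m(s) = (s**2 + s**2) + 55 = 2*s**2 + 55 = 55 + 2*s**2)
C = -4720/1897 ≈ -2.4881
m(8) + C = (55 + 2*8**2) - 4720/1897 = (55 + 2*64) - 4720/1897 = (55 + 128) - 4720/1897 = 183 - 4720/1897 = 342431/1897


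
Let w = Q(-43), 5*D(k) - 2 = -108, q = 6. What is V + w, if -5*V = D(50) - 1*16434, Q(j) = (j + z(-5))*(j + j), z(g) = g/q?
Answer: 529553/75 ≈ 7060.7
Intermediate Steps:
D(k) = -106/5 (D(k) = ⅖ + (⅕)*(-108) = ⅖ - 108/5 = -106/5)
z(g) = g/6
Q(j) = 2*j*(-⅚ + j) (Q(j) = (j + (⅙)*(-5))*(j + j) = (j - ⅚)*(2*j) = (-⅚ + j)*(2*j) = 2*j*(-⅚ + j))
V = 82276/25 (V = -(-106/5 - 1*16434)/5 = -(-106/5 - 16434)/5 = -⅕*(-82276/5) = 82276/25 ≈ 3291.0)
w = 11309/3 (w = (⅓)*(-43)*(-5 + 6*(-43)) = (⅓)*(-43)*(-5 - 258) = (⅓)*(-43)*(-263) = 11309/3 ≈ 3769.7)
V + w = 82276/25 + 11309/3 = 529553/75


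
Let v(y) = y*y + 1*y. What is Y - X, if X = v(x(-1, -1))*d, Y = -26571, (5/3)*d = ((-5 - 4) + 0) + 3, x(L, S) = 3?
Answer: -132639/5 ≈ -26528.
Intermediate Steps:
d = -18/5 (d = 3*(((-5 - 4) + 0) + 3)/5 = 3*((-9 + 0) + 3)/5 = 3*(-9 + 3)/5 = (⅗)*(-6) = -18/5 ≈ -3.6000)
v(y) = y + y² (v(y) = y² + y = y + y²)
X = -216/5 (X = (3*(1 + 3))*(-18/5) = (3*4)*(-18/5) = 12*(-18/5) = -216/5 ≈ -43.200)
Y - X = -26571 - 1*(-216/5) = -26571 + 216/5 = -132639/5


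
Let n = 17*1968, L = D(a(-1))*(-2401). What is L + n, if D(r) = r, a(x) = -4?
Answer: 43060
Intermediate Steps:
L = 9604 (L = -4*(-2401) = 9604)
n = 33456
L + n = 9604 + 33456 = 43060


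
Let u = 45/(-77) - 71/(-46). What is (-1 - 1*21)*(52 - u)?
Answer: -180787/161 ≈ -1122.9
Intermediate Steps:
u = 3397/3542 (u = 45*(-1/77) - 71*(-1/46) = -45/77 + 71/46 = 3397/3542 ≈ 0.95906)
(-1 - 1*21)*(52 - u) = (-1 - 1*21)*(52 - 1*3397/3542) = (-1 - 21)*(52 - 3397/3542) = -22*180787/3542 = -180787/161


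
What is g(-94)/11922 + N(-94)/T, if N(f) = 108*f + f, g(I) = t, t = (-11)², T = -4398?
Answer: 20447495/8738826 ≈ 2.3398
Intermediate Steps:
t = 121
g(I) = 121
N(f) = 109*f
g(-94)/11922 + N(-94)/T = 121/11922 + (109*(-94))/(-4398) = 121*(1/11922) - 10246*(-1/4398) = 121/11922 + 5123/2199 = 20447495/8738826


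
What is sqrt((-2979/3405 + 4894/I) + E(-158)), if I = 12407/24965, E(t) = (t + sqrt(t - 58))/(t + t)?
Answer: sqrt(48747425137683183629070 - 93994756941953850*I*sqrt(6))/2224947310 ≈ 99.233 - 0.00023434*I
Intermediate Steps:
E(t) = (t + sqrt(-58 + t))/(2*t) (E(t) = (t + sqrt(-58 + t))/((2*t)) = (t + sqrt(-58 + t))*(1/(2*t)) = (t + sqrt(-58 + t))/(2*t))
I = 12407/24965 (I = 12407*(1/24965) = 12407/24965 ≈ 0.49698)
sqrt((-2979/3405 + 4894/I) + E(-158)) = sqrt((-2979/3405 + 4894/(12407/24965)) + (1/2)*(-158 + sqrt(-58 - 158))/(-158)) = sqrt((-2979*1/3405 + 4894*(24965/12407)) + (1/2)*(-1/158)*(-158 + sqrt(-216))) = sqrt((-993/1135 + 122178710/12407) + (1/2)*(-1/158)*(-158 + 6*I*sqrt(6))) = sqrt(138660515699/14081945 + (1/2 - 3*I*sqrt(6)/158)) = sqrt(277335113343/28163890 - 3*I*sqrt(6)/158)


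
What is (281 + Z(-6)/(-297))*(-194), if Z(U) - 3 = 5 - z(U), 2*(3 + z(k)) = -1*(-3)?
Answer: -16188815/297 ≈ -54508.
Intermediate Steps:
z(k) = -3/2 (z(k) = -3 + (-1*(-3))/2 = -3 + (½)*3 = -3 + 3/2 = -3/2)
Z(U) = 19/2 (Z(U) = 3 + (5 - 1*(-3/2)) = 3 + (5 + 3/2) = 3 + 13/2 = 19/2)
(281 + Z(-6)/(-297))*(-194) = (281 + (19/2)/(-297))*(-194) = (281 + (19/2)*(-1/297))*(-194) = (281 - 19/594)*(-194) = (166895/594)*(-194) = -16188815/297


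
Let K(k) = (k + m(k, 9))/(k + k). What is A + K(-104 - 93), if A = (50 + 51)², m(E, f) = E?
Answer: 10202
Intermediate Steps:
A = 10201 (A = 101² = 10201)
K(k) = 1 (K(k) = (k + k)/(k + k) = (2*k)/((2*k)) = (2*k)*(1/(2*k)) = 1)
A + K(-104 - 93) = 10201 + 1 = 10202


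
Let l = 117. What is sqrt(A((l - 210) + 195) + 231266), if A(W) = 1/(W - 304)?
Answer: sqrt(9436577662)/202 ≈ 480.90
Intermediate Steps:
A(W) = 1/(-304 + W)
sqrt(A((l - 210) + 195) + 231266) = sqrt(1/(-304 + ((117 - 210) + 195)) + 231266) = sqrt(1/(-304 + (-93 + 195)) + 231266) = sqrt(1/(-304 + 102) + 231266) = sqrt(1/(-202) + 231266) = sqrt(-1/202 + 231266) = sqrt(46715731/202) = sqrt(9436577662)/202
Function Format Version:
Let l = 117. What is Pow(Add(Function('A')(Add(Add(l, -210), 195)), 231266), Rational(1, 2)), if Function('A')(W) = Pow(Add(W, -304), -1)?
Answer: Mul(Rational(1, 202), Pow(9436577662, Rational(1, 2))) ≈ 480.90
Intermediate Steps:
Function('A')(W) = Pow(Add(-304, W), -1)
Pow(Add(Function('A')(Add(Add(l, -210), 195)), 231266), Rational(1, 2)) = Pow(Add(Pow(Add(-304, Add(Add(117, -210), 195)), -1), 231266), Rational(1, 2)) = Pow(Add(Pow(Add(-304, Add(-93, 195)), -1), 231266), Rational(1, 2)) = Pow(Add(Pow(Add(-304, 102), -1), 231266), Rational(1, 2)) = Pow(Add(Pow(-202, -1), 231266), Rational(1, 2)) = Pow(Add(Rational(-1, 202), 231266), Rational(1, 2)) = Pow(Rational(46715731, 202), Rational(1, 2)) = Mul(Rational(1, 202), Pow(9436577662, Rational(1, 2)))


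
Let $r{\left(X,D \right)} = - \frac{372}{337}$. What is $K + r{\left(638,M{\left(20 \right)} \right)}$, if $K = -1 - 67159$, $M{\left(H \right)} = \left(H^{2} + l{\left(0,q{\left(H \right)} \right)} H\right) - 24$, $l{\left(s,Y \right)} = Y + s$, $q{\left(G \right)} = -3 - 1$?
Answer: $- \frac{22633292}{337} \approx -67161.0$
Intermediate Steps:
$q{\left(G \right)} = -4$
$M{\left(H \right)} = -24 + H^{2} - 4 H$ ($M{\left(H \right)} = \left(H^{2} + \left(-4 + 0\right) H\right) - 24 = \left(H^{2} - 4 H\right) - 24 = -24 + H^{2} - 4 H$)
$K = -67160$ ($K = -1 - 67159 = -67160$)
$r{\left(X,D \right)} = - \frac{372}{337}$ ($r{\left(X,D \right)} = \left(-372\right) \frac{1}{337} = - \frac{372}{337}$)
$K + r{\left(638,M{\left(20 \right)} \right)} = -67160 - \frac{372}{337} = - \frac{22633292}{337}$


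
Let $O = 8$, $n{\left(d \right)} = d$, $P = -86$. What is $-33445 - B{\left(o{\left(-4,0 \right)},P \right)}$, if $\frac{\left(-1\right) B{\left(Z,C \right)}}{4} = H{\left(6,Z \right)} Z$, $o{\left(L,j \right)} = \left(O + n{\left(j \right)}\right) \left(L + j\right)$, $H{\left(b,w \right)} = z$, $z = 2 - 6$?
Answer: $-32933$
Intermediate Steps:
$z = -4$ ($z = 2 - 6 = -4$)
$H{\left(b,w \right)} = -4$
$o{\left(L,j \right)} = \left(8 + j\right) \left(L + j\right)$
$B{\left(Z,C \right)} = 16 Z$ ($B{\left(Z,C \right)} = - 4 \left(- 4 Z\right) = 16 Z$)
$-33445 - B{\left(o{\left(-4,0 \right)},P \right)} = -33445 - 16 \left(0^{2} + 8 \left(-4\right) + 8 \cdot 0 - 0\right) = -33445 - 16 \left(0 - 32 + 0 + 0\right) = -33445 - 16 \left(-32\right) = -33445 - -512 = -33445 + 512 = -32933$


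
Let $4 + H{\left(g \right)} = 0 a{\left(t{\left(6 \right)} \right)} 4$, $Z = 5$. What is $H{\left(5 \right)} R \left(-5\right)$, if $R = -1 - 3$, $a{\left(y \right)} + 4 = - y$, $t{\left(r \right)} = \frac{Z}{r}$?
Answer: $-80$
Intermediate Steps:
$t{\left(r \right)} = \frac{5}{r}$
$a{\left(y \right)} = -4 - y$
$H{\left(g \right)} = -4$ ($H{\left(g \right)} = -4 + 0 \left(-4 - \frac{5}{6}\right) 4 = -4 + 0 \left(- \frac{29}{6}\right) 4 = -4 + 0 \cdot 4 = -4 + 0 = -4$)
$R = -4$ ($R = -1 - 3 = -4$)
$H{\left(5 \right)} R \left(-5\right) = \left(-4\right) \left(-4\right) \left(-5\right) = 16 \left(-5\right) = -80$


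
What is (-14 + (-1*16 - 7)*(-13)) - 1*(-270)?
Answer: 555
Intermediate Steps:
(-14 + (-1*16 - 7)*(-13)) - 1*(-270) = (-14 + (-16 - 7)*(-13)) + 270 = (-14 - 23*(-13)) + 270 = (-14 + 299) + 270 = 285 + 270 = 555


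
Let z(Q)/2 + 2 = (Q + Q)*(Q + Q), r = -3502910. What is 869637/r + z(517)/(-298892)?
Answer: -1937557004621/261747943930 ≈ -7.4024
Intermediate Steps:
z(Q) = -4 + 8*Q**2 (z(Q) = -4 + 2*((Q + Q)*(Q + Q)) = -4 + 2*((2*Q)*(2*Q)) = -4 + 2*(4*Q**2) = -4 + 8*Q**2)
869637/r + z(517)/(-298892) = 869637/(-3502910) + (-4 + 8*517**2)/(-298892) = 869637*(-1/3502910) + (-4 + 8*267289)*(-1/298892) = -869637/3502910 + (-4 + 2138312)*(-1/298892) = -869637/3502910 + 2138308*(-1/298892) = -869637/3502910 - 534577/74723 = -1937557004621/261747943930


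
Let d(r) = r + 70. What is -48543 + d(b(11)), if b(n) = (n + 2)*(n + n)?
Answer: -48187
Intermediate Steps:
b(n) = 2*n*(2 + n) (b(n) = (2 + n)*(2*n) = 2*n*(2 + n))
d(r) = 70 + r
-48543 + d(b(11)) = -48543 + (70 + 2*11*(2 + 11)) = -48543 + (70 + 2*11*13) = -48543 + (70 + 286) = -48543 + 356 = -48187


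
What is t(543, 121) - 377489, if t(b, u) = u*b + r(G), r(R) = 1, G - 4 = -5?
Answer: -311785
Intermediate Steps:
G = -1 (G = 4 - 5 = -1)
t(b, u) = 1 + b*u (t(b, u) = u*b + 1 = b*u + 1 = 1 + b*u)
t(543, 121) - 377489 = (1 + 543*121) - 377489 = (1 + 65703) - 377489 = 65704 - 377489 = -311785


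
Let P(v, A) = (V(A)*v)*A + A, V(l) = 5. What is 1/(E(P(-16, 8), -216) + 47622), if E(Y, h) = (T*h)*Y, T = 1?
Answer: 1/184134 ≈ 5.4308e-6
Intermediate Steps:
P(v, A) = A + 5*A*v (P(v, A) = (5*v)*A + A = 5*A*v + A = A + 5*A*v)
E(Y, h) = Y*h (E(Y, h) = (1*h)*Y = h*Y = Y*h)
1/(E(P(-16, 8), -216) + 47622) = 1/((8*(1 + 5*(-16)))*(-216) + 47622) = 1/((8*(1 - 80))*(-216) + 47622) = 1/((8*(-79))*(-216) + 47622) = 1/(-632*(-216) + 47622) = 1/(136512 + 47622) = 1/184134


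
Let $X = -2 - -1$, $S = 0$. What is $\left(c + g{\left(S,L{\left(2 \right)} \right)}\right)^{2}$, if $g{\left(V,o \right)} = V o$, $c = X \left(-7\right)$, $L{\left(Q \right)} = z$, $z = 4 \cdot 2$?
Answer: $49$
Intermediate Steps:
$X = -1$ ($X = -2 + 1 = -1$)
$z = 8$
$L{\left(Q \right)} = 8$
$c = 7$ ($c = \left(-1\right) \left(-7\right) = 7$)
$\left(c + g{\left(S,L{\left(2 \right)} \right)}\right)^{2} = \left(7 + 0 \cdot 8\right)^{2} = \left(7 + 0\right)^{2} = 7^{2} = 49$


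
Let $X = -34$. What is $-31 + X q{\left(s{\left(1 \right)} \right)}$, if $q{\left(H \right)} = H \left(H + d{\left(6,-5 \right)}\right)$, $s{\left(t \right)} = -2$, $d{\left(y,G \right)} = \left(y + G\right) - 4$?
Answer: $-371$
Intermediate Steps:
$d{\left(y,G \right)} = -4 + G + y$ ($d{\left(y,G \right)} = \left(G + y\right) - 4 = -4 + G + y$)
$q{\left(H \right)} = H \left(-3 + H\right)$ ($q{\left(H \right)} = H \left(H - 3\right) = H \left(-3 + H\right)$)
$-31 + X q{\left(s{\left(1 \right)} \right)} = -31 - 34 \left(- 2 \left(-3 - 2\right)\right) = -31 - 34 \left(\left(-2\right) \left(-5\right)\right) = -31 - 340 = -371$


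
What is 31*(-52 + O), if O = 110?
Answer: 1798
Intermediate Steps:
31*(-52 + O) = 31*(-52 + 110) = 31*58 = 1798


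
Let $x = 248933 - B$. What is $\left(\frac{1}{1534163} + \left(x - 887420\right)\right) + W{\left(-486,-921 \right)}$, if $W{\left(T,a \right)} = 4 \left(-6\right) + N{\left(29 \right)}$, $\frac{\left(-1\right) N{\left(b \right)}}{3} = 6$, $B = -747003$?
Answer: $\frac{166416797263}{1534163} \approx 1.0847 \cdot 10^{5}$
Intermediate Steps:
$N{\left(b \right)} = -18$ ($N{\left(b \right)} = \left(-3\right) 6 = -18$)
$W{\left(T,a \right)} = -42$ ($W{\left(T,a \right)} = 4 \left(-6\right) - 18 = -24 - 18 = -42$)
$x = 995936$ ($x = 248933 - -747003 = 248933 + 747003 = 995936$)
$\left(\frac{1}{1534163} + \left(x - 887420\right)\right) + W{\left(-486,-921 \right)} = \left(\frac{1}{1534163} + \left(995936 - 887420\right)\right) - 42 = \left(\frac{1}{1534163} + 108516\right) - 42 = \frac{166481232109}{1534163} - 42 = \frac{166416797263}{1534163}$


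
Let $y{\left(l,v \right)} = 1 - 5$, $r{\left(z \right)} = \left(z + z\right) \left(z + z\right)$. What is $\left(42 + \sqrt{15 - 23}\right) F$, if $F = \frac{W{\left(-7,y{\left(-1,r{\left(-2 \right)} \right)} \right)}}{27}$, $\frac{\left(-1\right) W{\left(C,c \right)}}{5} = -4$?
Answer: $\frac{280}{9} + \frac{40 i \sqrt{2}}{27} \approx 31.111 + 2.0951 i$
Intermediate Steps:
$r{\left(z \right)} = 4 z^{2}$ ($r{\left(z \right)} = 2 z 2 z = 4 z^{2}$)
$y{\left(l,v \right)} = -4$
$W{\left(C,c \right)} = 20$ ($W{\left(C,c \right)} = \left(-5\right) \left(-4\right) = 20$)
$F = \frac{20}{27} \approx 0.74074$
$\left(42 + \sqrt{15 - 23}\right) F = \left(42 + \sqrt{15 - 23}\right) \frac{20}{27} = \left(42 + \sqrt{-8}\right) \frac{20}{27} = \left(42 + 2 i \sqrt{2}\right) \frac{20}{27} = \frac{280}{9} + \frac{40 i \sqrt{2}}{27}$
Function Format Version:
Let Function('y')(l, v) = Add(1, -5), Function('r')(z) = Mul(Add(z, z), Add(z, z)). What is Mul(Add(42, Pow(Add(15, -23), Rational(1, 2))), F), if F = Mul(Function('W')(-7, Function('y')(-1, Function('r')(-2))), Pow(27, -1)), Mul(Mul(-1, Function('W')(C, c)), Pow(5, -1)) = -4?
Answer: Add(Rational(280, 9), Mul(Rational(40, 27), I, Pow(2, Rational(1, 2)))) ≈ Add(31.111, Mul(2.0951, I))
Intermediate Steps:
Function('r')(z) = Mul(4, Pow(z, 2)) (Function('r')(z) = Mul(Mul(2, z), Mul(2, z)) = Mul(4, Pow(z, 2)))
Function('y')(l, v) = -4
Function('W')(C, c) = 20 (Function('W')(C, c) = Mul(-5, -4) = 20)
F = Rational(20, 27) (F = Mul(20, Pow(27, -1)) = Mul(20, Rational(1, 27)) = Rational(20, 27) ≈ 0.74074)
Mul(Add(42, Pow(Add(15, -23), Rational(1, 2))), F) = Mul(Add(42, Pow(Add(15, -23), Rational(1, 2))), Rational(20, 27)) = Mul(Add(42, Pow(-8, Rational(1, 2))), Rational(20, 27)) = Mul(Add(42, Mul(2, I, Pow(2, Rational(1, 2)))), Rational(20, 27)) = Add(Rational(280, 9), Mul(Rational(40, 27), I, Pow(2, Rational(1, 2))))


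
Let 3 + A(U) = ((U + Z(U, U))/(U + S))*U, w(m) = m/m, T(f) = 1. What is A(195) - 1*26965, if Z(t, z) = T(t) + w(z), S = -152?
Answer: -1121209/43 ≈ -26075.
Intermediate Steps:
w(m) = 1
Z(t, z) = 2 (Z(t, z) = 1 + 1 = 2)
A(U) = -3 + U*(2 + U)/(-152 + U) (A(U) = -3 + ((U + 2)/(U - 152))*U = -3 + ((2 + U)/(-152 + U))*U = -3 + U*(2 + U)/(-152 + U))
A(195) - 1*26965 = (456 + 195² - 1*195)/(-152 + 195) - 1*26965 = (456 + 38025 - 195)/43 - 26965 = (1/43)*38286 - 26965 = 38286/43 - 26965 = -1121209/43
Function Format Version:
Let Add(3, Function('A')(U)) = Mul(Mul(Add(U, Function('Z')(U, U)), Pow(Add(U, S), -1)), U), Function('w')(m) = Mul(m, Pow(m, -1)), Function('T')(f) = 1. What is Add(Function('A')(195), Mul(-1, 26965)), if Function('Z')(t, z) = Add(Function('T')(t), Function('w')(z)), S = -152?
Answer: Rational(-1121209, 43) ≈ -26075.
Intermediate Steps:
Function('w')(m) = 1
Function('Z')(t, z) = 2 (Function('Z')(t, z) = Add(1, 1) = 2)
Function('A')(U) = Add(-3, Mul(U, Pow(Add(-152, U), -1), Add(2, U))) (Function('A')(U) = Add(-3, Mul(Mul(Add(U, 2), Pow(Add(U, -152), -1)), U)) = Add(-3, Mul(Mul(Add(2, U), Pow(Add(-152, U), -1)), U)) = Add(-3, Mul(Mul(Pow(Add(-152, U), -1), Add(2, U)), U)) = Add(-3, Mul(U, Pow(Add(-152, U), -1), Add(2, U))))
Add(Function('A')(195), Mul(-1, 26965)) = Add(Mul(Pow(Add(-152, 195), -1), Add(456, Pow(195, 2), Mul(-1, 195))), Mul(-1, 26965)) = Add(Mul(Pow(43, -1), Add(456, 38025, -195)), -26965) = Add(Mul(Rational(1, 43), 38286), -26965) = Add(Rational(38286, 43), -26965) = Rational(-1121209, 43)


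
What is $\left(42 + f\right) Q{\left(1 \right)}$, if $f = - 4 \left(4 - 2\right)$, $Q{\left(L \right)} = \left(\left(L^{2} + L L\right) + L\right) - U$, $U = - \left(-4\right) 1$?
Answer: $-34$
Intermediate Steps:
$U = 4$ ($U = \left(-1\right) \left(-4\right) = 4$)
$Q{\left(L \right)} = -4 + L + 2 L^{2}$ ($Q{\left(L \right)} = \left(\left(L^{2} + L L\right) + L\right) - 4 = \left(\left(L^{2} + L^{2}\right) + L\right) - 4 = \left(2 L^{2} + L\right) - 4 = \left(L + 2 L^{2}\right) - 4 = -4 + L + 2 L^{2}$)
$f = -8$ ($f = \left(-4\right) 2 = -8$)
$\left(42 + f\right) Q{\left(1 \right)} = \left(42 - 8\right) \left(-4 + 1 + 2 \cdot 1^{2}\right) = 34 \left(-4 + 1 + 2 \cdot 1\right) = 34 \left(-4 + 1 + 2\right) = 34 \left(-1\right) = -34$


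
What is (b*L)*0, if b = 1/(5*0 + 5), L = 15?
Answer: 0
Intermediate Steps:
b = ⅕ (b = 1/(0 + 5) = 1/5 = ⅕ ≈ 0.20000)
(b*L)*0 = ((⅕)*15)*0 = 3*0 = 0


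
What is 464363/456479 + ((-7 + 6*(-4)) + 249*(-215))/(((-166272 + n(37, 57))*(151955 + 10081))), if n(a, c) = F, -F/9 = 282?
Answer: 6350941790431597/6243102867149820 ≈ 1.0173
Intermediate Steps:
F = -2538 (F = -9*282 = -2538)
n(a, c) = -2538
464363/456479 + ((-7 + 6*(-4)) + 249*(-215))/(((-166272 + n(37, 57))*(151955 + 10081))) = 464363/456479 + ((-7 + 6*(-4)) + 249*(-215))/(((-166272 - 2538)*(151955 + 10081))) = 464363*(1/456479) + ((-7 - 24) - 53535)/((-168810*162036)) = 464363/456479 + (-31 - 53535)/(-27353297160) = 464363/456479 - 53566*(-1/27353297160) = 464363/456479 + 26783/13676648580 = 6350941790431597/6243102867149820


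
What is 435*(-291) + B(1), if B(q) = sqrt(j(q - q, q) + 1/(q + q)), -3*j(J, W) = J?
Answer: -126585 + sqrt(2)/2 ≈ -1.2658e+5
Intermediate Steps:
j(J, W) = -J/3
B(q) = sqrt(2)*sqrt(1/q)/2 (B(q) = sqrt(-(q - q)/3 + 1/(q + q)) = sqrt(-1/3*0 + 1/(2*q)) = sqrt(0 + 1/(2*q)) = sqrt(1/(2*q)) = sqrt(2)*sqrt(1/q)/2)
435*(-291) + B(1) = 435*(-291) + sqrt(2)*sqrt(1/1)/2 = -126585 + sqrt(2)*sqrt(1)/2 = -126585 + (1/2)*sqrt(2)*1 = -126585 + sqrt(2)/2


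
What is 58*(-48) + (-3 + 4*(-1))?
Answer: -2791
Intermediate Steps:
58*(-48) + (-3 + 4*(-1)) = -2784 + (-3 - 4) = -2784 - 7 = -2791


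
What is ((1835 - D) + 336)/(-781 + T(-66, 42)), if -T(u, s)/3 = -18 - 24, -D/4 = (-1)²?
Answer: -435/131 ≈ -3.3206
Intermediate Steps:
D = -4 (D = -4*(-1)² = -4*1 = -4)
T(u, s) = 126 (T(u, s) = -3*(-18 - 24) = -3*(-42) = 126)
((1835 - D) + 336)/(-781 + T(-66, 42)) = ((1835 - 1*(-4)) + 336)/(-781 + 126) = ((1835 + 4) + 336)/(-655) = (1839 + 336)*(-1/655) = 2175*(-1/655) = -435/131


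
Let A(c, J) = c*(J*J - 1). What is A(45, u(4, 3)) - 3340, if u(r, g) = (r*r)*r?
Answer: 180935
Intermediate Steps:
u(r, g) = r**3 (u(r, g) = r**2*r = r**3)
A(c, J) = c*(-1 + J**2) (A(c, J) = c*(J**2 - 1) = c*(-1 + J**2))
A(45, u(4, 3)) - 3340 = 45*(-1 + (4**3)**2) - 3340 = 45*(-1 + 64**2) - 3340 = 45*(-1 + 4096) - 3340 = 45*4095 - 3340 = 184275 - 3340 = 180935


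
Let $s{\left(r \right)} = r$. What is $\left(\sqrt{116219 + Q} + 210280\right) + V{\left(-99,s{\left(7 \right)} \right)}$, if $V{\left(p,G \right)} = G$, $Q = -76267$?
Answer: $210287 + 4 \sqrt{2497} \approx 2.1049 \cdot 10^{5}$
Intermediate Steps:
$\left(\sqrt{116219 + Q} + 210280\right) + V{\left(-99,s{\left(7 \right)} \right)} = \left(\sqrt{116219 - 76267} + 210280\right) + 7 = \left(\sqrt{39952} + 210280\right) + 7 = \left(4 \sqrt{2497} + 210280\right) + 7 = \left(210280 + 4 \sqrt{2497}\right) + 7 = 210287 + 4 \sqrt{2497}$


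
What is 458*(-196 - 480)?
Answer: -309608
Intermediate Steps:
458*(-196 - 480) = 458*(-676) = -309608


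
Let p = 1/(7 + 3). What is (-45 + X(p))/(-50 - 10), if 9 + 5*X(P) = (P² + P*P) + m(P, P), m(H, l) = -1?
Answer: 11749/15000 ≈ 0.78327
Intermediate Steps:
p = ⅒ (p = 1/10 = ⅒ ≈ 0.10000)
X(P) = -2 + 2*P²/5 (X(P) = -9/5 + ((P² + P*P) - 1)/5 = -9/5 + ((P² + P²) - 1)/5 = -9/5 + (2*P² - 1)/5 = -9/5 + (-1 + 2*P²)/5 = -9/5 + (-⅕ + 2*P²/5) = -2 + 2*P²/5)
(-45 + X(p))/(-50 - 10) = (-45 + (-2 + 2*(⅒)²/5))/(-50 - 10) = (-45 + (-2 + (⅖)*(1/100)))/(-60) = -(-45 + (-2 + 1/250))/60 = -(-45 - 499/250)/60 = -1/60*(-11749/250) = 11749/15000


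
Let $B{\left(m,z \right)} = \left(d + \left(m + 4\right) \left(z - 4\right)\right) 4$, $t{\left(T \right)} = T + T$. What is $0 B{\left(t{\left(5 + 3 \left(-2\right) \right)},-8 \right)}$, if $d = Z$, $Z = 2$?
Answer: $0$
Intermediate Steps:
$d = 2$
$t{\left(T \right)} = 2 T$
$B{\left(m,z \right)} = 8 + 4 \left(-4 + z\right) \left(4 + m\right)$ ($B{\left(m,z \right)} = \left(2 + \left(m + 4\right) \left(z - 4\right)\right) 4 = \left(2 + \left(4 + m\right) \left(-4 + z\right)\right) 4 = \left(2 + \left(-4 + z\right) \left(4 + m\right)\right) 4 = 8 + 4 \left(-4 + z\right) \left(4 + m\right)$)
$0 B{\left(t{\left(5 + 3 \left(-2\right) \right)},-8 \right)} = 0 \left(-56 - 16 \cdot 2 \left(5 + 3 \left(-2\right)\right) + 16 \left(-8\right) + 4 \cdot 2 \left(5 + 3 \left(-2\right)\right) \left(-8\right)\right) = 0 \left(-56 - 16 \cdot 2 \left(5 - 6\right) - 128 + 4 \cdot 2 \left(5 - 6\right) \left(-8\right)\right) = 0 \left(-56 - 16 \cdot 2 \left(-1\right) - 128 + 4 \cdot 2 \left(-1\right) \left(-8\right)\right) = 0 \left(-56 - -32 - 128 + 4 \left(-2\right) \left(-8\right)\right) = 0 \left(-56 + 32 - 128 + 64\right) = 0 \left(-88\right) = 0$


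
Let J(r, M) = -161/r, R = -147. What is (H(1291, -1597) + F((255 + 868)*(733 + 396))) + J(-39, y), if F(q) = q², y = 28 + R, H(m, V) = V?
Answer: 62691982395749/39 ≈ 1.6075e+12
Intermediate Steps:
y = -119 (y = 28 - 147 = -119)
(H(1291, -1597) + F((255 + 868)*(733 + 396))) + J(-39, y) = (-1597 + ((255 + 868)*(733 + 396))²) - 161/(-39) = (-1597 + (1123*1129)²) - 161*(-1/39) = (-1597 + 1267867²) + 161/39 = (-1597 + 1607486729689) + 161/39 = 1607486728092 + 161/39 = 62691982395749/39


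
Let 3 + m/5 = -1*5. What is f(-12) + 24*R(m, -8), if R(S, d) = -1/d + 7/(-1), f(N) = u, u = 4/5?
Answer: -821/5 ≈ -164.20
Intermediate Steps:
u = ⅘ (u = 4*(⅕) = ⅘ ≈ 0.80000)
m = -40 (m = -15 + 5*(-1*5) = -15 + 5*(-5) = -15 - 25 = -40)
f(N) = ⅘
R(S, d) = -7 - 1/d (R(S, d) = -1/d + 7*(-1) = -1/d - 7 = -7 - 1/d)
f(-12) + 24*R(m, -8) = ⅘ + 24*(-7 - 1/(-8)) = ⅘ + 24*(-7 - 1*(-⅛)) = ⅘ + 24*(-7 + ⅛) = ⅘ + 24*(-55/8) = ⅘ - 165 = -821/5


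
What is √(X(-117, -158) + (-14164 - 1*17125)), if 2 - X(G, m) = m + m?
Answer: I*√30971 ≈ 175.99*I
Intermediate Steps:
X(G, m) = 2 - 2*m (X(G, m) = 2 - (m + m) = 2 - 2*m)
√(X(-117, -158) + (-14164 - 1*17125)) = √((2 - 2*(-158)) + (-14164 - 1*17125)) = √((2 + 316) + (-14164 - 17125)) = √(318 - 31289) = √(-30971) = I*√30971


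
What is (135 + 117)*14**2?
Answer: 49392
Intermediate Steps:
(135 + 117)*14**2 = 252*196 = 49392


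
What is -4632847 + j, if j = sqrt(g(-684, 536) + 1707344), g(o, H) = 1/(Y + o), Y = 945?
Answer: -4632847 + sqrt(12922886765)/87 ≈ -4.6315e+6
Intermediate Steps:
g(o, H) = 1/(945 + o)
j = sqrt(12922886765)/87 (j = sqrt(1/(945 - 684) + 1707344) = sqrt(1/261 + 1707344) = sqrt(445616785/261) = sqrt(12922886765)/87 ≈ 1306.7)
-4632847 + j = -4632847 + sqrt(12922886765)/87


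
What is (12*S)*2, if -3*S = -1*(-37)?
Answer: -296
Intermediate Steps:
S = -37/3 (S = -(-1)*(-37)/3 = -⅓*37 = -37/3 ≈ -12.333)
(12*S)*2 = (12*(-37/3))*2 = -148*2 = -296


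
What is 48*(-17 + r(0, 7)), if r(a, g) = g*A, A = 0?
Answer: -816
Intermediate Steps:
r(a, g) = 0 (r(a, g) = g*0 = 0)
48*(-17 + r(0, 7)) = 48*(-17 + 0) = 48*(-17) = -816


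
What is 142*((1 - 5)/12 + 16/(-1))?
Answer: -6958/3 ≈ -2319.3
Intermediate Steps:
142*((1 - 5)/12 + 16/(-1)) = 142*(-4*1/12 + 16*(-1)) = 142*(-⅓ - 16) = 142*(-49/3) = -6958/3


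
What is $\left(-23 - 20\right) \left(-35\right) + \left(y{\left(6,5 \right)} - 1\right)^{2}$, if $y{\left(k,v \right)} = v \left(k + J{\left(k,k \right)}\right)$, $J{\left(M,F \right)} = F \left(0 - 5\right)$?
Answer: $16146$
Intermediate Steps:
$J{\left(M,F \right)} = - 5 F$ ($J{\left(M,F \right)} = F \left(-5\right) = - 5 F$)
$y{\left(k,v \right)} = - 4 k v$ ($y{\left(k,v \right)} = v \left(k - 5 k\right) = v \left(- 4 k\right) = - 4 k v$)
$\left(-23 - 20\right) \left(-35\right) + \left(y{\left(6,5 \right)} - 1\right)^{2} = \left(-23 - 20\right) \left(-35\right) + \left(\left(-4\right) 6 \cdot 5 - 1\right)^{2} = \left(-23 - 20\right) \left(-35\right) + \left(-120 - 1\right)^{2} = \left(-43\right) \left(-35\right) + \left(-121\right)^{2} = 1505 + 14641 = 16146$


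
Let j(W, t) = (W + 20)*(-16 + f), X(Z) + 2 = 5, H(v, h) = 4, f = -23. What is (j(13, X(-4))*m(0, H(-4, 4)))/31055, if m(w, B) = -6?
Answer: 7722/31055 ≈ 0.24866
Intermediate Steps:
X(Z) = 3 (X(Z) = -2 + 5 = 3)
j(W, t) = -780 - 39*W (j(W, t) = (W + 20)*(-16 - 23) = (20 + W)*(-39) = -780 - 39*W)
(j(13, X(-4))*m(0, H(-4, 4)))/31055 = ((-780 - 39*13)*(-6))/31055 = ((-780 - 507)*(-6))*(1/31055) = -1287*(-6)*(1/31055) = 7722*(1/31055) = 7722/31055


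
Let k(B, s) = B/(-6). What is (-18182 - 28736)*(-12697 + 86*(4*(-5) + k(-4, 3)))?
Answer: 2021180522/3 ≈ 6.7373e+8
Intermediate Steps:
k(B, s) = -B/6 (k(B, s) = B*(-1/6) = -B/6)
(-18182 - 28736)*(-12697 + 86*(4*(-5) + k(-4, 3))) = (-18182 - 28736)*(-12697 + 86*(4*(-5) - 1/6*(-4))) = -46918*(-12697 + 86*(-20 + 2/3)) = -46918*(-12697 + 86*(-58/3)) = -46918*(-12697 - 4988/3) = -46918*(-43079/3) = 2021180522/3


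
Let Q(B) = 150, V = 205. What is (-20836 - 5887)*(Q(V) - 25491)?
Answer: 677187543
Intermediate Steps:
(-20836 - 5887)*(Q(V) - 25491) = (-20836 - 5887)*(150 - 25491) = -26723*(-25341) = 677187543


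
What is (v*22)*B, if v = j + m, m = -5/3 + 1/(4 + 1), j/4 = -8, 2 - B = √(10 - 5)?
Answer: -22088/15 + 11044*√5/15 ≈ 173.81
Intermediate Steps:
B = 2 - √5 (B = 2 - √(10 - 5) = 2 - √5 ≈ -0.23607)
j = -32 (j = 4*(-8) = -32)
m = -22/15 (m = -5*⅓ + 1/5 = -5/3 + 1*(⅕) = -5/3 + ⅕ = -22/15 ≈ -1.4667)
v = -502/15 (v = -32 - 22/15 = -502/15 ≈ -33.467)
(v*22)*B = (-502/15*22)*(2 - √5) = -11044*(2 - √5)/15 = -22088/15 + 11044*√5/15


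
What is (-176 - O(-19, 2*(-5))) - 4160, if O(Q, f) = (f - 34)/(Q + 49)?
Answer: -65018/15 ≈ -4334.5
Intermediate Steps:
O(Q, f) = (-34 + f)/(49 + Q)
(-176 - O(-19, 2*(-5))) - 4160 = (-176 - (-34 + 2*(-5))/(49 - 19)) - 4160 = (-176 - (-34 - 10)/30) - 4160 = (-176 - (-44)/30) - 4160 = (-176 - 1*(-22/15)) - 4160 = (-176 + 22/15) - 4160 = -2618/15 - 4160 = -65018/15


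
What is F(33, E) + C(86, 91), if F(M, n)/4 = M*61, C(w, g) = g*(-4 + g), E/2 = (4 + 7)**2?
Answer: 15969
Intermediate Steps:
E = 242 (E = 2*(4 + 7)**2 = 2*11**2 = 2*121 = 242)
F(M, n) = 244*M (F(M, n) = 4*(M*61) = 4*(61*M) = 244*M)
F(33, E) + C(86, 91) = 244*33 + 91*(-4 + 91) = 8052 + 91*87 = 8052 + 7917 = 15969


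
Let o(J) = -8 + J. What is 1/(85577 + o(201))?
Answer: 1/85770 ≈ 1.1659e-5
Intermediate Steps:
1/(85577 + o(201)) = 1/(85577 + (-8 + 201)) = 1/(85577 + 193) = 1/85770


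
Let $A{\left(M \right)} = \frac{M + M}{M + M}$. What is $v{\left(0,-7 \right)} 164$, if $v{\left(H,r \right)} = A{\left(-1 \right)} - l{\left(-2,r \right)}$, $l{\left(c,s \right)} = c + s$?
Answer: $1640$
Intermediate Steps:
$A{\left(M \right)} = 1$ ($A{\left(M \right)} = \frac{2 M}{2 M} = 2 M \frac{1}{2 M} = 1$)
$v{\left(H,r \right)} = 3 - r$ ($v{\left(H,r \right)} = 1 - \left(-2 + r\right) = 3 - r$)
$v{\left(0,-7 \right)} 164 = \left(3 - -7\right) 164 = \left(3 + 7\right) 164 = 10 \cdot 164 = 1640$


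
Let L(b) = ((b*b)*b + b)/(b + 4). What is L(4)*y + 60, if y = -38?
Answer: -263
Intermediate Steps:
L(b) = (b + b³)/(4 + b) (L(b) = (b²*b + b)/(4 + b) = (b³ + b)/(4 + b) = (b + b³)/(4 + b))
L(4)*y + 60 = ((4 + 4³)/(4 + 4))*(-38) + 60 = ((4 + 64)/8)*(-38) + 60 = ((⅛)*68)*(-38) + 60 = (17/2)*(-38) + 60 = -323 + 60 = -263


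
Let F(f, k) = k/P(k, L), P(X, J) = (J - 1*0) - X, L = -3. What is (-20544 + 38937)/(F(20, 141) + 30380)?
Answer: 882864/1458193 ≈ 0.60545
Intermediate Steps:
P(X, J) = J - X (P(X, J) = (J + 0) - X = J - X)
F(f, k) = k/(-3 - k)
(-20544 + 38937)/(F(20, 141) + 30380) = (-20544 + 38937)/(-1*141/(3 + 141) + 30380) = 18393/(-1*141/144 + 30380) = 18393/(-1*141*1/144 + 30380) = 18393/(-47/48 + 30380) = 18393/(1458193/48) = 18393*(48/1458193) = 882864/1458193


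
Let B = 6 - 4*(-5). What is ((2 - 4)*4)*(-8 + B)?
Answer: -144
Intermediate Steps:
B = 26 (B = 6 + 20 = 26)
((2 - 4)*4)*(-8 + B) = ((2 - 4)*4)*(-8 + 26) = -2*4*18 = -8*18 = -144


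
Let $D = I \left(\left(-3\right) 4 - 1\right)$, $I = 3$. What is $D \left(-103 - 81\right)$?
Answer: $7176$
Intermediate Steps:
$D = -39$ ($D = 3 \left(\left(-3\right) 4 - 1\right) = 3 \left(-12 - 1\right) = 3 \left(-13\right) = -39$)
$D \left(-103 - 81\right) = - 39 \left(-103 - 81\right) = \left(-39\right) \left(-184\right) = 7176$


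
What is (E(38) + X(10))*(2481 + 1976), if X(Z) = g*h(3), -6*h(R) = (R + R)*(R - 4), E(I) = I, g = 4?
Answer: 187194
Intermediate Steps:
h(R) = -R*(-4 + R)/3 (h(R) = -(R + R)*(R - 4)/6 = -2*R*(-4 + R)/6 = -R*(-4 + R)/3)
X(Z) = 4 (X(Z) = 4*((⅓)*3*(4 - 1*3)) = 4*((⅓)*3*(4 - 3)) = 4*((⅓)*3*1) = 4*1 = 4)
(E(38) + X(10))*(2481 + 1976) = (38 + 4)*(2481 + 1976) = 42*4457 = 187194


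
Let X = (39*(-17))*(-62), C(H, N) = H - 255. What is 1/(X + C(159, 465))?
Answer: 1/41010 ≈ 2.4384e-5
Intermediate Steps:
C(H, N) = -255 + H
X = 41106 (X = -663*(-62) = 41106)
1/(X + C(159, 465)) = 1/(41106 + (-255 + 159)) = 1/(41106 - 96) = 1/41010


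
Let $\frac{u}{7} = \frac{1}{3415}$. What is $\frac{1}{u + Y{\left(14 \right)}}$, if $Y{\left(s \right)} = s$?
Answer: $\frac{3415}{47817} \approx 0.071418$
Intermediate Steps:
$u = \frac{7}{3415} \approx 0.0020498$
$\frac{1}{u + Y{\left(14 \right)}} = \frac{1}{\frac{7}{3415} + 14} = \frac{1}{\frac{47817}{3415}} = \frac{3415}{47817}$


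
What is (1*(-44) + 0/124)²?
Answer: 1936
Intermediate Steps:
(1*(-44) + 0/124)² = (-44 + 0*(1/124))² = (-44 + 0)² = (-44)² = 1936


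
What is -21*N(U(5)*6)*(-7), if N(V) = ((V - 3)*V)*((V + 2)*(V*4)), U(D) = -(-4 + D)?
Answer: 762048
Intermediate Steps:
U(D) = 4 - D
N(V) = 4*V**2*(-3 + V)*(2 + V) (N(V) = ((-3 + V)*V)*((2 + V)*(4*V)) = (V*(-3 + V))*(4*V*(2 + V)) = 4*V**2*(-3 + V)*(2 + V))
-21*N(U(5)*6)*(-7) = -84*((4 - 1*5)*6)**2*(-6 + ((4 - 1*5)*6)**2 - (4 - 1*5)*6)*(-7) = -84*((4 - 5)*6)**2*(-6 + ((4 - 5)*6)**2 - (4 - 5)*6)*(-7) = -84*(-1*6)**2*(-6 + (-1*6)**2 - (-1)*6)*(-7) = -84*(-6)**2*(-6 + (-6)**2 - 1*(-6))*(-7) = -84*36*(-6 + 36 + 6)*(-7) = -84*36*36*(-7) = -21*5184*(-7) = -108864*(-7) = 762048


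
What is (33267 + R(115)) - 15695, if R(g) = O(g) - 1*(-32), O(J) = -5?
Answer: 17599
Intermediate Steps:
R(g) = 27 (R(g) = -5 - 1*(-32) = -5 + 32 = 27)
(33267 + R(115)) - 15695 = (33267 + 27) - 15695 = 33294 - 15695 = 17599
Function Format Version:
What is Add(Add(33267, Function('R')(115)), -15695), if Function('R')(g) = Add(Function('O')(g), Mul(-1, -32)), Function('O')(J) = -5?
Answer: 17599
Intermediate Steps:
Function('R')(g) = 27 (Function('R')(g) = Add(-5, Mul(-1, -32)) = Add(-5, 32) = 27)
Add(Add(33267, Function('R')(115)), -15695) = Add(Add(33267, 27), -15695) = Add(33294, -15695) = 17599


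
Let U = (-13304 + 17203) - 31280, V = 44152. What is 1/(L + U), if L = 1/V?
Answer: -44152/1208925911 ≈ -3.6522e-5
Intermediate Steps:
L = 1/44152 ≈ 2.2649e-5
U = -27381 (U = 3899 - 31280 = -27381)
1/(L + U) = 1/(1/44152 - 27381) = 1/(-1208925911/44152) = -44152/1208925911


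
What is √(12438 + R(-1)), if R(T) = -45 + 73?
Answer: √12466 ≈ 111.65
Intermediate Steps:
R(T) = 28
√(12438 + R(-1)) = √(12438 + 28) = √12466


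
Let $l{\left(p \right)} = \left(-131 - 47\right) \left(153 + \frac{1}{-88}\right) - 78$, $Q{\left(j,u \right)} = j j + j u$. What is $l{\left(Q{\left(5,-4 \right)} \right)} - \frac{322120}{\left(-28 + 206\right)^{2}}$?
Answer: $- \frac{9521725839}{348524} \approx -27320.0$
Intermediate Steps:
$Q{\left(j,u \right)} = j^{2} + j u$
$l{\left(p \right)} = - \frac{1201639}{44}$ ($l{\left(p \right)} = - 178 \left(153 - \frac{1}{88}\right) - 78 = \left(-178\right) \frac{13463}{88} - 78 = - \frac{1198207}{44} - 78 = - \frac{1201639}{44}$)
$l{\left(Q{\left(5,-4 \right)} \right)} - \frac{322120}{\left(-28 + 206\right)^{2}} = - \frac{1201639}{44} - \frac{322120}{\left(-28 + 206\right)^{2}} = - \frac{1201639}{44} - \frac{322120}{178^{2}} = - \frac{1201639}{44} - \frac{322120}{31684} = - \frac{1201639}{44} - 322120 \cdot \frac{1}{31684} = - \frac{1201639}{44} - \frac{80530}{7921} = - \frac{9521725839}{348524}$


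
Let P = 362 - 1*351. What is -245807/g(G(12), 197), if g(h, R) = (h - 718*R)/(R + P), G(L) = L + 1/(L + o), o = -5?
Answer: 357894992/990037 ≈ 361.50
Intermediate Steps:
P = 11 (P = 362 - 351 = 11)
G(L) = L + 1/(-5 + L) (G(L) = L + 1/(L - 5) = L + 1/(-5 + L))
g(h, R) = (h - 718*R)/(11 + R) (g(h, R) = (h - 718*R)/(R + 11) = (h - 718*R)/(11 + R))
-245807/g(G(12), 197) = -245807*(11 + 197)/((1 + 12² - 5*12)/(-5 + 12) - 718*197) = -245807*208/((1 + 144 - 60)/7 - 141446) = -245807*208/((⅐)*85 - 141446) = -245807*208/(85/7 - 141446) = -245807/((1/208)*(-990037/7)) = -245807/(-990037/1456) = -245807*(-1456/990037) = 357894992/990037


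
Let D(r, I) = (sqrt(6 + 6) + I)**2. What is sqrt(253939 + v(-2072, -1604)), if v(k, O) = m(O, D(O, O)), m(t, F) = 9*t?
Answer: sqrt(239503) ≈ 489.39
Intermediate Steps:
D(r, I) = (I + 2*sqrt(3))**2 (D(r, I) = (sqrt(12) + I)**2 = (2*sqrt(3) + I)**2 = (I + 2*sqrt(3))**2)
v(k, O) = 9*O
sqrt(253939 + v(-2072, -1604)) = sqrt(253939 + 9*(-1604)) = sqrt(253939 - 14436) = sqrt(239503)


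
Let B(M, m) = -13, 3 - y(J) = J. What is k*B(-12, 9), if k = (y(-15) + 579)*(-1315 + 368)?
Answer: 7349667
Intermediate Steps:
y(J) = 3 - J
k = -565359 (k = ((3 - 1*(-15)) + 579)*(-1315 + 368) = ((3 + 15) + 579)*(-947) = (18 + 579)*(-947) = 597*(-947) = -565359)
k*B(-12, 9) = -565359*(-13) = 7349667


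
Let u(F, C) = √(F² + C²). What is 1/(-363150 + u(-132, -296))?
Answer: -36315/13187781746 - √6565/32969454365 ≈ -2.7561e-6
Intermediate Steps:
u(F, C) = √(C² + F²)
1/(-363150 + u(-132, -296)) = 1/(-363150 + √((-296)² + (-132)²)) = 1/(-363150 + √(87616 + 17424)) = 1/(-363150 + √105040) = 1/(-363150 + 4*√6565)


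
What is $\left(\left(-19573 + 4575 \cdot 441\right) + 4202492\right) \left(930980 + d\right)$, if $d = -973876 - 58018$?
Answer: $-625716651516$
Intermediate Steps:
$d = -1031894$
$\left(\left(-19573 + 4575 \cdot 441\right) + 4202492\right) \left(930980 + d\right) = \left(\left(-19573 + 4575 \cdot 441\right) + 4202492\right) \left(930980 - 1031894\right) = \left(\left(-19573 + 2017575\right) + 4202492\right) \left(-100914\right) = \left(1998002 + 4202492\right) \left(-100914\right) = 6200494 \left(-100914\right) = -625716651516$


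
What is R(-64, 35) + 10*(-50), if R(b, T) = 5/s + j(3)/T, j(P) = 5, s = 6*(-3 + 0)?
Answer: -63017/126 ≈ -500.13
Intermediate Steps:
s = -18 (s = 6*(-3) = -18)
R(b, T) = -5/18 + 5/T (R(b, T) = 5/(-18) + 5/T = 5*(-1/18) + 5/T = -5/18 + 5/T)
R(-64, 35) + 10*(-50) = (-5/18 + 5/35) + 10*(-50) = (-5/18 + 5*(1/35)) - 500 = (-5/18 + ⅐) - 500 = -17/126 - 500 = -63017/126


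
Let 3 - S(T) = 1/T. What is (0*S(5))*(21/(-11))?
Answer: 0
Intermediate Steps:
S(T) = 3 - 1/T
(0*S(5))*(21/(-11)) = (0*(3 - 1/5))*(21/(-11)) = (0*(3 - 1*⅕))*(21*(-1/11)) = (0*(3 - ⅕))*(-21/11) = (0*(14/5))*(-21/11) = 0*(-21/11) = 0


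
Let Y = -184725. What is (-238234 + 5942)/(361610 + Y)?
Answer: -232292/176885 ≈ -1.3132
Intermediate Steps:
(-238234 + 5942)/(361610 + Y) = (-238234 + 5942)/(361610 - 184725) = -232292/176885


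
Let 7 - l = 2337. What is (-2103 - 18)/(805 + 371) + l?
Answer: -130581/56 ≈ -2331.8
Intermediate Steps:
l = -2330 (l = 7 - 1*2337 = 7 - 2337 = -2330)
(-2103 - 18)/(805 + 371) + l = (-2103 - 18)/(805 + 371) - 2330 = -2121/1176 - 2330 = -2121*1/1176 - 2330 = -101/56 - 2330 = -130581/56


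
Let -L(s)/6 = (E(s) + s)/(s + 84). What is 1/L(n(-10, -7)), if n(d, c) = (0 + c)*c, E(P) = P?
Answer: -19/84 ≈ -0.22619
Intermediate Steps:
n(d, c) = c**2 (n(d, c) = c*c = c**2)
L(s) = -12*s/(84 + s) (L(s) = -6*(s + s)/(s + 84) = -6*2*s/(84 + s) = -12*s/(84 + s))
1/L(n(-10, -7)) = 1/(-12*(-7)**2/(84 + (-7)**2)) = 1/(-12*49/(84 + 49)) = 1/(-12*49/133) = 1/(-12*49*1/133) = 1/(-84/19) = -19/84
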